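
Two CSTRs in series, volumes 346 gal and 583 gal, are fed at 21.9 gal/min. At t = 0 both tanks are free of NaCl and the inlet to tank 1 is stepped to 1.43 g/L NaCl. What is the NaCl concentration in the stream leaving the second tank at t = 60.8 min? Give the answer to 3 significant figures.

Each tank obeys Vᵢ dCᵢ/dt = Q(Cᵢ₋₁ − Cᵢ), so τᵢ = Vᵢ/Q.
τ₁ = 346/21.9 = 15.799 min; τ₂ = 583/21.9 = 26.621 min.
Solving the cascade with C₁(0)=C₂(0)=0 gives C₂(t) = C_in[1 − (τ₁ e^(−t/τ₁) − τ₂ e^(−t/τ₂))/(τ₁ − τ₂)].
At t = 60.8: e^(−t/τ₁) = 0.021315, e^(−t/τ₂) = 0.10188.
C₂ = 1.43·[1 − (15.799·0.021315 − 26.621·0.10188)/(-10.822)] = 1.43·0.78049 = 1.1161 g/L.

1.12 g/L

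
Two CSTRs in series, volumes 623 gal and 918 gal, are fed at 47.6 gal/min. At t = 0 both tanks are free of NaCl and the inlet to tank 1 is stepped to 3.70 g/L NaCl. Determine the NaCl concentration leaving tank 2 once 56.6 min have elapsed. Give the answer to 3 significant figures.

3.19 g/L

Each tank obeys Vᵢ dCᵢ/dt = Q(Cᵢ₋₁ − Cᵢ), so τᵢ = Vᵢ/Q.
τ₁ = 623/47.6 = 13.088 min; τ₂ = 918/47.6 = 19.286 min.
Tank 1: C₁ = C_in(1 − e^(−t/τ₁)). Tank 2 (τ₁ ≠ τ₂): C₂ = C_in[1 − (τ₁ e^(−t/τ₁) − τ₂ e^(−t/τ₂))/(τ₁ − τ₂)].
At t = 56.6: e^(−t/τ₁) = 0.013240, e^(−t/τ₂) = 0.053141.
C₂ = 3.70·[1 − (13.088·0.013240 − 19.286·0.053141)/(-6.1975)] = 3.70·0.86260 = 3.1916 g/L.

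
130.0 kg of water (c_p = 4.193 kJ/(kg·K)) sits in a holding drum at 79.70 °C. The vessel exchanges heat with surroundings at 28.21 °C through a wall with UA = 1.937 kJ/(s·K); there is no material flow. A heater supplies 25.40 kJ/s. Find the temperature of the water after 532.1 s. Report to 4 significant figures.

47.12 °C

First-law balance (no shaft work): M c_p dT/dt = −UA(T − T_amb) + Q̇.
dT/dt = (T_ss − T)/τ with T_ss = T_amb + Q̇/UA = 28.21 + 25.40/1.937 = 41.3231 °C, τ = M c_p/UA = 130.0·4.193/1.937 = 281.409 s.
Integrating: T(t) = T_ss + (T₀ − T_ss) e^(−t/τ).
T(532.1) = 41.3231 + (38.3769)·0.150945 = 47.1159 °C.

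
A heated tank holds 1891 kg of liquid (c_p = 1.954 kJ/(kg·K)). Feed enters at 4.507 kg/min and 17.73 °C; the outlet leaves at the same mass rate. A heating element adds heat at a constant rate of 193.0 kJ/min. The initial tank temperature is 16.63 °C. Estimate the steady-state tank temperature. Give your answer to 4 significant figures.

39.65 °C

First-law balance (no shaft work): M c_p dT/dt = ṁ c_p (T_in − T) + 193.0.
At steady state dT/dt = 0 ⇒ T_ss = T_in + Q̇/(ṁ c_p) = 17.73 + 193.0/(4.507·1.954) = 39.6452 °C.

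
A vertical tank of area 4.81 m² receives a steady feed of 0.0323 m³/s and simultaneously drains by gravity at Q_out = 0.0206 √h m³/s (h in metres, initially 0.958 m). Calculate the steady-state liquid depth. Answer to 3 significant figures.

Accumulation of liquid (constant cross-section A): A dh/dt = Q_in − 0.0206 √h. At steady state dh/dt = 0:
Q_in = 0.0206 √h_ss ⇒ √h_ss = 0.0323/0.0206 = 1.5680.
h_ss = 1.5680² = 2.4585 m. (Since h₀ = 0.958 m < h_ss, the level will rise toward this value.)

2.46 m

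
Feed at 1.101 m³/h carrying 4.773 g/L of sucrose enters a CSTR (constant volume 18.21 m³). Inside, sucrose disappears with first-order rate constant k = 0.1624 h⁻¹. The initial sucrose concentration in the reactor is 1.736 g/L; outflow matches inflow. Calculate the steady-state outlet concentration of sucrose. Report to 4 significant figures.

1.295 g/L

V dC/dt = Q(C_in − C) − k V C.
At steady state: 0 = Q C_in − (Q + kV) C_ss, so C_ss = Q C_in/(Q + kV).
C_ss = 1.101·4.773/(1.101 + 0.1624·18.21) = 5.25507/4.05830 = 1.29489 g/L.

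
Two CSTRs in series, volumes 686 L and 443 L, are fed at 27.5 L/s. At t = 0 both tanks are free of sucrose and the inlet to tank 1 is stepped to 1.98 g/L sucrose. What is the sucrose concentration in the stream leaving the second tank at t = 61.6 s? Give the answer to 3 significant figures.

1.59 g/L

Time constants: τᵢ = Vᵢ/Q for each well-mixed tank.
τ₁ = 686/27.5 = 24.945 s; τ₂ = 443/27.5 = 16.109 s.
Tank 1: C₁ = C_in(1 − e^(−t/τ₁)). Tank 2 (τ₁ ≠ τ₂): C₂ = C_in[1 − (τ₁ e^(−t/τ₁) − τ₂ e^(−t/τ₂))/(τ₁ − τ₂)].
At t = 61.6: e^(−t/τ₁) = 0.084637, e^(−t/τ₂) = 0.021842.
C₂ = 1.98·[1 − (24.945·0.084637 − 16.109·0.021842)/(8.8364)] = 1.98·0.80089 = 1.5858 g/L.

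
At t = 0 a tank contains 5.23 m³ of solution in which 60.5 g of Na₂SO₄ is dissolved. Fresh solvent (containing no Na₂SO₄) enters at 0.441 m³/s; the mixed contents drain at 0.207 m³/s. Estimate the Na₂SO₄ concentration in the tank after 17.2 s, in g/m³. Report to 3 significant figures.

3.95 g/m³

Let m(t) be the amount of Na₂SO₄. Volume: V(t) = V₀ + (Q_in − Q_out) t = 5.23 + 0.23400 t; V(17.2) = 9.2548 m³.
Solute balance: dm/dt = 0 − Q_out C = −Q_out m/V(t).
dm/m = −Q_out dt/(V₀ + 0.23400 t); integrating gives ln(m/m₀) = −(Q_out/(Q_in−Q_out)) ln(V/V₀).
m = m₀ (V₀/V)^(Q_out/(Q_in−Q_out)) = 60.5 × (5.23/9.2548)^(0.88462) = 36.517 g.
C = m/V = 36.517/9.2548 = 3.9457 g/m³.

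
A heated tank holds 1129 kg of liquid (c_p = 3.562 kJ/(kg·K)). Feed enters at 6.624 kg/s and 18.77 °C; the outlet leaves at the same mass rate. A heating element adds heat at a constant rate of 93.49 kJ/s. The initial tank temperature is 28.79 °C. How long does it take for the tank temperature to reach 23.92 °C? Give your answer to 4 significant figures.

277.7 s

M c_p dT/dt = ṁ c_p (T_in − T) + Q̇.
τ = M/ṁ = 170.441 s; T_ss = T_in + Q̇/(ṁ c_p) = 22.7323 °C.
T(t) = T_ss + (T₀ − T_ss) e^(−t/τ). Set T = 23.92:
e^(−t/τ) = (23.92 − 22.7323)/(28.79 − 22.7323) = 0.196060
t = −170.441 · ln(0.196060) = 277.705 s.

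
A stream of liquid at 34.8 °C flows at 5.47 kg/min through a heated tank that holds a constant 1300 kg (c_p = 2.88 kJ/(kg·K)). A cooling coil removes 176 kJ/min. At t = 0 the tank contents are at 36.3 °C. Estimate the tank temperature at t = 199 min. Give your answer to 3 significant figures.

29.1 °C

Unsteady energy balance on the tank contents: M c_p dT/dt = ṁ c_p (T_in − T) − 176.
Rearrange: dT/dt = (T_ss − T)/τ with τ = M/ṁ = 237.66 min and T_ss = T_in − Q̇/(ṁ c_p) = 23.628 °C.
T approaches T_ss exponentially: T(t) = T_ss + (T₀ − T_ss) e^(−t/τ).
T(199) = 23.628 + (12.672)·e^(−199/237.66) = 23.628 + (12.672)·0.43286 = 29.113 °C.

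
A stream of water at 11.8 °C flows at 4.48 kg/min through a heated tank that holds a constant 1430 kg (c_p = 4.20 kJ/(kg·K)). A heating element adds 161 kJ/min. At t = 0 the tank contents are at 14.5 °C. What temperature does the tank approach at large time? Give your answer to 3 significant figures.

20.4 °C

M c_p dT/dt = ṁ c_p (T_in − T) + Q̇.
At steady state dT/dt = 0 ⇒ T_ss = T_in + Q̇/(ṁ c_p) = 11.8 + 161/(4.48·4.20) = 20.357 °C.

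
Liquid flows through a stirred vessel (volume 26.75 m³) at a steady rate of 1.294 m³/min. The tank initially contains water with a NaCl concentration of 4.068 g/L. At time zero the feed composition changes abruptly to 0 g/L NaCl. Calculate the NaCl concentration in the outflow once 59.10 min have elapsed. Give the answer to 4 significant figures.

Unsteady species balance (constant V, well mixed): V dC/dt = Q(C_in − C).
Time constant τ = V/Q = 26.75/1.294 = 20.6723 min.
Integrating: C(t) = C_in + (C₀ − C_in) e^(−t/τ).
C(59.10) = 0 + (4.068 − 0)·e^(−59.10/20.6723) = 0 + (4.06800)·0.0573322 = 0.233227 g/L.

0.2332 g/L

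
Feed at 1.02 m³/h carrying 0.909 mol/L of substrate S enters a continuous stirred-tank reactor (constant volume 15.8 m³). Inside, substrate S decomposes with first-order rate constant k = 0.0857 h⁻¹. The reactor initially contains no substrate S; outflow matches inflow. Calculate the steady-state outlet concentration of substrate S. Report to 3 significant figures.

0.391 mol/L

Accumulation = in − out − consumed: V dC/dt = Q C_in − Q C − k V C.
At steady state: 0 = Q C_in − (Q + kV) C_ss, so C_ss = Q C_in/(Q + kV).
C_ss = 1.02·0.909/(1.02 + 0.0857·15.8) = 0.92718/2.3741 = 0.39055 mol/L.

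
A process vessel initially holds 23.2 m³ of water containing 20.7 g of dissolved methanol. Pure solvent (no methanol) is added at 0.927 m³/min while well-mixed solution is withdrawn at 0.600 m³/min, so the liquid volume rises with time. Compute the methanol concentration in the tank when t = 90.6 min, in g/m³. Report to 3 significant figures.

Total volume: dV/dt = Q_in − Q_out = 0.32700 m³/min, so V(t) = 23.2 + 0.32700 t and V(90.6) = 52.826 m³.
No methanol enters, so dm/dt = −Q_out · (m/V).
dm/m = −Q_out dt/(V₀ + 0.32700 t); integrating gives ln(m/m₀) = −(Q_out/(Q_in−Q_out)) ln(V/V₀).
m = m₀ (V₀/V)^(Q_out/(Q_in−Q_out)) = 20.7 × (23.2/52.826)^(1.8349) = 4.5736 g.
C = m/V = 4.5736/52.826 = 0.086579 g/m³.

0.0866 g/m³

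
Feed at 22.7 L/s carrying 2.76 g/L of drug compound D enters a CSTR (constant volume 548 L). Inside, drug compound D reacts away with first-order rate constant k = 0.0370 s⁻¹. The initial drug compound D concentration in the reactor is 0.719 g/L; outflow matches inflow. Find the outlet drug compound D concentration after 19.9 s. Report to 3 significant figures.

Accumulation = in − out − consumed: V dC/dt = Q C_in − Q C − k V C.
dC/dt = (Q/V) C_in − (Q/V + k) C; effective rate a = Q/V + k = 0.041423 + 0.0370 = 0.078423 s⁻¹.
C_ss = Q C_in/(Q + kV) = 1.4578 g/L; C(t) = C_ss + (C₀ − C_ss) e^(−a t).
C(19.9) = 1.4578 + (-0.73884)·e^(−0.078423·19.9) = 1.4578 + (-0.73884)·0.21000 = 1.3027 g/L.

1.30 g/L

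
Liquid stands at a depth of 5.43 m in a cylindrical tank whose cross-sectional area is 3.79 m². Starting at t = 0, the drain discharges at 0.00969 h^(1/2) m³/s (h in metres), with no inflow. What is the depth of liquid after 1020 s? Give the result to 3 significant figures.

1.05 m

With no inflow, A dh/dt = −0.00969 √h.
∫ h^(−1/2) dh = −(0.00969/A) ∫ dt, giving 2√h = 2√h₀ − (0.00969/A) t.
√h = √5.43 − 0.00969·1020/(2·3.79) = 2.3302 − 1.3039 = 1.0263.
h = 1.0263² = 1.0533 m.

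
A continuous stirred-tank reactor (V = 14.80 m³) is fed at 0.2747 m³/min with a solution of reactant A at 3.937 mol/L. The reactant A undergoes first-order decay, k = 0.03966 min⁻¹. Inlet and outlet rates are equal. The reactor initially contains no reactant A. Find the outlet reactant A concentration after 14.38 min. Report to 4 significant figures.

0.7118 mol/L

Species balance: V dC/dt = Q C_in − Q C − k V C.
dC/dt = (Q/V) C_in − (Q/V + k) C; effective rate a = Q/V + k = 0.0185608 + 0.03966 = 0.0582208 min⁻¹.
C_ss = Q C_in/(Q + kV) = 1.25512 mol/L; C(t) = C_ss + (C₀ − C_ss) e^(−a t).
C(14.38) = 1.25512 + (-1.25512)·e^(−0.0582208·14.38) = 1.25512 + (-1.25512)·0.432914 = 0.711759 mol/L.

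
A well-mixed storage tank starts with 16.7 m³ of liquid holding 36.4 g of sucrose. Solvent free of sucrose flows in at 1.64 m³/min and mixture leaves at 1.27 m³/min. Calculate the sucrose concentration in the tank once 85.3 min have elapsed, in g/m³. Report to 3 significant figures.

Let m(t) be the amount of sucrose. Volume: V(t) = V₀ + (Q_in − Q_out) t = 16.7 + 0.37000 t; V(85.3) = 48.261 m³.
Solute balance: dm/dt = 0 − Q_out C = −Q_out m/V(t).
dm/m = −Q_out dt/(V₀ + 0.37000 t); integrating gives ln(m/m₀) = −(Q_out/(Q_in−Q_out)) ln(V/V₀).
m = m₀ (V₀/V)^(Q_out/(Q_in−Q_out)) = 36.4 × (16.7/48.261)^(3.4324) = 0.95315 g.
C = m/V = 0.95315/48.261 = 0.019750 g/m³.

0.0197 g/m³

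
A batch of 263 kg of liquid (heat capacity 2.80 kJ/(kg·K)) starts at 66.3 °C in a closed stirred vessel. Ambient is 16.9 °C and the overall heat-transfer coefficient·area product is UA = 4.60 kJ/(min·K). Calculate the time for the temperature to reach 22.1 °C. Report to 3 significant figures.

Lumped-capacitance energy balance: M c_p dT/dt = UA(T_amb − T).
τ = M c_p/UA = 160.09 min; T_ss = T_amb = 16.900 °C.
T(t) = T_ss + (T₀ − T_ss)e^(−t/τ); set T = 22.1:
t = −τ ln[(T − T_ss)/(T₀ − T_ss)] = −160.09 · ln(0.10526) = 360.40 min.

360 min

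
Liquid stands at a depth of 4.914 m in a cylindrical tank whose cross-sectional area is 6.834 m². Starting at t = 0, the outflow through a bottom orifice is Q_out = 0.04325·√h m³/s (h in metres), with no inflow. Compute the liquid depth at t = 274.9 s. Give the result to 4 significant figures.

1.814 m

A dh/dt = −Q_out = −0.04325 √h.
∫ h^(−1/2) dh = −(0.04325/A) ∫ dt, giving 2√h = 2√h₀ − (0.04325/A) t.
√h = √4.914 − 0.04325·274.9/(2·6.834) = 2.21675 − 0.869873 = 1.34688.
h = 1.34688² = 1.81409 m.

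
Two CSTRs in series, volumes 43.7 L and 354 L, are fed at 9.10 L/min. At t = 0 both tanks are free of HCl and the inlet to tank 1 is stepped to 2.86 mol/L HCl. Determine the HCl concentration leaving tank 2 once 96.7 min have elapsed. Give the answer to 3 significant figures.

2.59 mol/L

Each tank obeys Vᵢ dCᵢ/dt = Q(Cᵢ₋₁ − Cᵢ), so τᵢ = Vᵢ/Q.
τ₁ = 43.7/9.10 = 4.8022 min; τ₂ = 354/9.10 = 38.901 min.
Tank 1: C₁ = C_in(1 − e^(−t/τ₁)). Tank 2 (τ₁ ≠ τ₂): C₂ = C_in[1 − (τ₁ e^(−t/τ₁) − τ₂ e^(−t/τ₂))/(τ₁ − τ₂)].
At t = 96.7: e^(−t/τ₁) = 1.7980e-09, e^(−t/τ₂) = 0.083260.
C₂ = 2.86·[1 − (4.8022·1.7980e-09 − 38.901·0.083260)/(-34.099)] = 2.86·0.90501 = 2.5883 mol/L.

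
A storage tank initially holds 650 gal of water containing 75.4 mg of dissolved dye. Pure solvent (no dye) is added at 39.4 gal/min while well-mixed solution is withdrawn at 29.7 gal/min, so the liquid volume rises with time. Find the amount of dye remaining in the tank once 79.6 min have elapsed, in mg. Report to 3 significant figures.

Total volume: dV/dt = Q_in − Q_out = 9.7000 gal/min, so V(t) = 650 + 9.7000 t and V(79.6) = 1422.1 gal.
Solute balance: dm/dt = 0 − Q_out C = −Q_out m/V(t).
dm/m = −Q_out dt/(V₀ + 9.7000 t); integrating gives ln(m/m₀) = −(Q_out/(Q_in−Q_out)) ln(V/V₀).
m = m₀ (V₀/V)^(Q_out/(Q_in−Q_out)) = 75.4 × (650/1422.1)^(3.0619) = 6.8592 mg.

6.86 mg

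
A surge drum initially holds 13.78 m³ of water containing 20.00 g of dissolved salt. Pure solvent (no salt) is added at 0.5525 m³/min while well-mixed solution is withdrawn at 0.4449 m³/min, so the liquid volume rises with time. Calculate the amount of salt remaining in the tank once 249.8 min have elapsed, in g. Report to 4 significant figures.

Let m(t) be the amount of salt. Volume: V(t) = V₀ + (Q_in − Q_out) t = 13.78 + 0.107600 t; V(249.8) = 40.6585 m³.
No salt enters, so dm/dt = −Q_out · (m/V).
Separate: dm/m = −Q_out dt/V(t) ⇒ ln(m/m₀) = −(Q_out/(Q_in−Q_out)) ln(V/V₀).
m = m₀ (V₀/V)^(Q_out/(Q_in−Q_out)) = 20.00 × (13.78/40.6585)^(4.13476) = 0.228086 g.

0.2281 g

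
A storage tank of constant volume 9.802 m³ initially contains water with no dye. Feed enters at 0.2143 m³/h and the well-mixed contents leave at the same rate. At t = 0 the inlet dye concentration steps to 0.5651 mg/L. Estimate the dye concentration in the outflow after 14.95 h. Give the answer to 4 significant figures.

0.1576 mg/L

Species balance on the tank: V dC/dt = Q(C_in − C).
So dC/dt = (C_in − C)/τ with τ = V/Q = 9.802/0.2143 = 45.7396 h.
C approaches C_in exponentially: C(t) = C_in + (C₀ − C_in) e^(−t/τ).
C(14.95) = 0.5651 + (0 − 0.5651)·e^(−14.95/45.7396) = 0.5651 + (-0.565100)·0.721192 = 0.157555 mg/L.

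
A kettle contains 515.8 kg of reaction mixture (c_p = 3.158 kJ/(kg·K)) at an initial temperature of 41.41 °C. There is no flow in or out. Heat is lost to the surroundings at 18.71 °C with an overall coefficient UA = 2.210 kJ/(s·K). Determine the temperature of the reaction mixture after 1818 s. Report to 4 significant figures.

M c_p dT/dt = −UA(T − T_amb).
dT/dt = (T_ss − T)/τ with T_ss = T_amb = 18.7100 °C, τ = M c_p/UA = 515.8·3.158/2.210 = 737.057 s.
Solution: T(t) = T_ss + (T₀ − T_ss) e^(−t/τ).
T(1818) = 18.7100 + (22.7000)·0.0848758 = 20.6367 °C.

20.64 °C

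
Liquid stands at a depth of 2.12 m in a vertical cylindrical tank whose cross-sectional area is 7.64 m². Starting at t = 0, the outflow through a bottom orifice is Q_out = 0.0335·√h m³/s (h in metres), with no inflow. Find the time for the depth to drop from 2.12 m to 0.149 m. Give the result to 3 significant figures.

A dh/dt = −Q_out = −0.0335 √h.
∫ h^(−1/2) dh = −(0.0335/A) ∫ dt, giving 2√h = 2√h₀ − (0.0335/A) t.
t = 2A(√h₀ − √h)/0.0335 = 2·7.64·(√2.12 − √0.149)/0.0335
  = 15.280 × (1.4560 − 0.38601) / 0.0335 = 488.06 s.

488 s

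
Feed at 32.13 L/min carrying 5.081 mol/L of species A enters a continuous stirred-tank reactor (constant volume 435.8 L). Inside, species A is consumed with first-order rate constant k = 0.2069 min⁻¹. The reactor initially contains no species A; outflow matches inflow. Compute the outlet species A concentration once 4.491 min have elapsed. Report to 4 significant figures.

Species balance: V dC/dt = Q C_in − Q C − k V C.
This is linear with rate a = Q/V + k = 0.280626 min⁻¹.
C_ss = Q C_in/(Q + kV) = 1.33489 mol/L; C(t) = C_ss + (C₀ − C_ss) e^(−a t).
C(4.491) = 1.33489 + (-1.33489)·e^(−0.280626·4.491) = 1.33489 + (-1.33489)·0.283571 = 0.956351 mol/L.

0.9564 mol/L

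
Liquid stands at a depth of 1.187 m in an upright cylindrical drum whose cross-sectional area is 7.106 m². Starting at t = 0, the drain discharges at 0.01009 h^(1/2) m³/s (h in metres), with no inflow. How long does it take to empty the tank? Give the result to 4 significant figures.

1535 s

A dh/dt = −Q_out = −0.01009 √h.
This is separable: 2 d(√h)/dt = −0.01009/A, so √h = √h₀ − (0.01009/(2A)) t.
Set h = 0: 2√h₀ = (0.01009/A) t_empty ⇒ t_empty = 2A√h₀/0.01009.
t_empty = 2·7.106·√1.187/0.01009 = 14.2120·1.08950/0.01009 = 1534.58 s.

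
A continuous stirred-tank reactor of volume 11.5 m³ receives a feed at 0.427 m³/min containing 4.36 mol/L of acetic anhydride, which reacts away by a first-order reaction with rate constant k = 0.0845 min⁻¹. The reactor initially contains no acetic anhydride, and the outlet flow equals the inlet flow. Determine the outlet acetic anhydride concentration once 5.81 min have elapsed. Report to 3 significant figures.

Species balance: V dC/dt = Q C_in − Q C − k V C.
This is linear with rate a = Q/V + k = 0.12163 min⁻¹.
C_ss = Q C_in/(Q + kV) = 1.3310 mol/L; C(t) = C_ss + (C₀ − C_ss) e^(−a t).
C(5.81) = 1.3310 + (-1.3310)·e^(−0.12163·5.81) = 1.3310 + (-1.3310)·0.49328 = 0.67443 mol/L.

0.674 mol/L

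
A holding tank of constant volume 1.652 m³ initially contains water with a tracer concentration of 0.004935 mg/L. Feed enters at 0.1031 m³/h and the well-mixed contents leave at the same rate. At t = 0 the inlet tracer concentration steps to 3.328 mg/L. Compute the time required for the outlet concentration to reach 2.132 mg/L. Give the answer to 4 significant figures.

16.37 h

Species balance: V dC/dt = Q(C_in − C) ⇒ τ = V/Q = 16.0233 h.
C(t) = C_in + (C₀ − C_in) e^(−t/τ). Set C = 2.132 and solve for t:
e^(−t/τ) = (C − C_in)/(C₀ − C_in) = (2.132 − 3.328)/(0.004935 − 3.328) = 0.359909
t = −τ ln(…) = 16.0233 × 1.02190 = 16.3743 h.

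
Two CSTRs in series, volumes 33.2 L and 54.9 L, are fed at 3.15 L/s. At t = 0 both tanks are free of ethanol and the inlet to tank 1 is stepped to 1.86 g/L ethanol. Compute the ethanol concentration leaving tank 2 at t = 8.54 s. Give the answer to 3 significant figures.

Time constants: τᵢ = Vᵢ/Q for each well-mixed tank.
τ₁ = 33.2/3.15 = 10.540 s; τ₂ = 54.9/3.15 = 17.429 s.
Tank 1: C₁ = C_in(1 − e^(−t/τ₁)). Tank 2 (τ₁ ≠ τ₂): C₂ = C_in[1 − (τ₁ e^(−t/τ₁) − τ₂ e^(−t/τ₂))/(τ₁ − τ₂)].
At t = 8.54: e^(−t/τ₁) = 0.44474, e^(−t/τ₂) = 0.61263.
C₂ = 1.86·[1 − (10.540·0.44474 − 17.429·0.61263)/(-6.8889)] = 1.86·0.13051 = 0.24275 g/L.

0.243 g/L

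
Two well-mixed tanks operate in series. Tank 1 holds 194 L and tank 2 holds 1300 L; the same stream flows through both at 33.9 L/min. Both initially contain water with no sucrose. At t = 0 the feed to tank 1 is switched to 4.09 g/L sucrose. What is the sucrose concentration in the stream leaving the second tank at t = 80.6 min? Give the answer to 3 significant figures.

Time constants: τᵢ = Vᵢ/Q for each well-mixed tank.
τ₁ = 194/33.9 = 5.7227 min; τ₂ = 1300/33.9 = 38.348 min.
Tank 1: C₁ = C_in(1 − e^(−t/τ₁)). Tank 2 (τ₁ ≠ τ₂): C₂ = C_in[1 − (τ₁ e^(−t/τ₁) − τ₂ e^(−t/τ₂))/(τ₁ − τ₂)].
At t = 80.6: e^(−t/τ₁) = 7.6436e-07, e^(−t/τ₂) = 0.12224.
C₂ = 4.09·[1 − (5.7227·7.6436e-07 − 38.348·0.12224)/(-32.625)] = 4.09·0.85632 = 3.5024 g/L.

3.50 g/L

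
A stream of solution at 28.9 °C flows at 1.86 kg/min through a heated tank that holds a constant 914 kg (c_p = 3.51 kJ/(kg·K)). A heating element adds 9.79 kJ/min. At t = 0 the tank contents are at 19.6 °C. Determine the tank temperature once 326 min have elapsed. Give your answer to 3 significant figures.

M c_p dT/dt = ṁ c_p (T_in − T) + Q̇.
Rearrange: dT/dt = (T_ss − T)/τ with τ = M/ṁ = 491.40 min and T_ss = T_in + Q̇/(ṁ c_p) = 30.400 °C.
This is linear first-order; T(t) = T_ss + (T₀ − T_ss) e^(−t/τ).
T(326) = 30.400 + (-10.800)·e^(−326/491.40) = 30.400 + (-10.800)·0.51509 = 24.837 °C.

24.8 °C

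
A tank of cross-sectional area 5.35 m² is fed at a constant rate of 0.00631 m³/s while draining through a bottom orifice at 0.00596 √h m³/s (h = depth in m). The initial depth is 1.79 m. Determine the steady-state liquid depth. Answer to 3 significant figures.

A dh/dt = Q_in − 0.00596 √h. Steady state requires inflow = outflow:
Q_in = 0.00596 √h_ss ⇒ √h_ss = 0.00631/0.00596 = 1.0587.
h_ss = 1.0587² = 1.1209 m. (Since h₀ = 1.79 m > h_ss, the level will fall toward this value.)

1.12 m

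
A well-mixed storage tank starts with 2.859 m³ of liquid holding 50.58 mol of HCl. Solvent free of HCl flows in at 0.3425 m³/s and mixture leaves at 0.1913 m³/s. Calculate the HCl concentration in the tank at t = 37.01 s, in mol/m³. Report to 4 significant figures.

1.517 mol/m³

Let m(t) be the amount of HCl. Volume: V(t) = V₀ + (Q_in − Q_out) t = 2.859 + 0.151200 t; V(37.01) = 8.45491 m³.
Solute balance: dm/dt = 0 − Q_out C = −Q_out m/V(t).
Separate: dm/m = −Q_out dt/V(t) ⇒ ln(m/m₀) = −(Q_out/(Q_in−Q_out)) ln(V/V₀).
m = m₀ (V₀/V)^(Q_out/(Q_in−Q_out)) = 50.58 × (2.859/8.45491)^(1.26521) = 12.8291 mol.
C = m/V = 12.8291/8.45491 = 1.51736 mol/m³.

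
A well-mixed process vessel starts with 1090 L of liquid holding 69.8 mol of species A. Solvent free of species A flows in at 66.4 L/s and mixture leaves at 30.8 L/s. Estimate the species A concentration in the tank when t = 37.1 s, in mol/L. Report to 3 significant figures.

0.0146 mol/L

Total volume: dV/dt = Q_in − Q_out = 35.600 L/s, so V(t) = 1090 + 35.600 t and V(37.1) = 2410.8 L.
Species balance (pure solvent in): dm/dt = −Q_out · m/V(t).
dm/m = −Q_out dt/(V₀ + 35.600 t); integrating gives ln(m/m₀) = −(Q_out/(Q_in−Q_out)) ln(V/V₀).
m = m₀ (V₀/V)^(Q_out/(Q_in−Q_out)) = 69.8 × (1090/2410.8)^(0.86517) = 35.124 mol.
C = m/V = 35.124/2410.8 = 0.014570 mol/L.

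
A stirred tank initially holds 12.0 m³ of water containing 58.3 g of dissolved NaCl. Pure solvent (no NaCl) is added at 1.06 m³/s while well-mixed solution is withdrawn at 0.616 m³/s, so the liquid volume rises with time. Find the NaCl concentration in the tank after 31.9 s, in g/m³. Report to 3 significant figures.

Total volume: dV/dt = Q_in − Q_out = 0.44400 m³/s, so V(t) = 12.0 + 0.44400 t and V(31.9) = 26.164 m³.
Solute balance: dm/dt = 0 − Q_out C = −Q_out m/V(t).
Separate: dm/m = −Q_out dt/V(t) ⇒ ln(m/m₀) = −(Q_out/(Q_in−Q_out)) ln(V/V₀).
m = m₀ (V₀/V)^(Q_out/(Q_in−Q_out)) = 58.3 × (12.0/26.164)^(1.3874) = 19.770 g.
C = m/V = 19.770/26.164 = 0.75565 g/m³.

0.756 g/m³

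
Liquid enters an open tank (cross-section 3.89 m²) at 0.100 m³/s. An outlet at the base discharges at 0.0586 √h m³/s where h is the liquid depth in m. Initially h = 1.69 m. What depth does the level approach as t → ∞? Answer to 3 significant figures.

2.91 m

Level balance: A dh/dt = 0.100 − 0.0586 √h. Setting dh/dt = 0:
Q_in = 0.0586 √h_ss ⇒ √h_ss = 0.100/0.0586 = 1.7065.
h_ss = 1.7065² = 2.9121 m. (Since h₀ = 1.69 m < h_ss, the level will rise toward this value.)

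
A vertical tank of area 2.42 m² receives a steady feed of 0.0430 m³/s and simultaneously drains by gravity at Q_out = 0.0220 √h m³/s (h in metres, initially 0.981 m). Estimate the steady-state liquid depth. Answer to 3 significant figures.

Mass balance (ρ constant): A dh/dt = Q_in − 0.0220 √h. At steady state dh/dt = 0:
Q_in = 0.0220 √h_ss ⇒ √h_ss = 0.0430/0.0220 = 1.9545.
h_ss = 1.9545² = 3.8202 m. (Since h₀ = 0.981 m < h_ss, the level will rise toward this value.)

3.82 m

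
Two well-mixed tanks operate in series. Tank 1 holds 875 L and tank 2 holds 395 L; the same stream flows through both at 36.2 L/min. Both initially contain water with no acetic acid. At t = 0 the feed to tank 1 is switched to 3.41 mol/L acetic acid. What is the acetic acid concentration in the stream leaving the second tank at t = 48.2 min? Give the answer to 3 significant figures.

2.60 mol/L

Species balance on tank i: dCᵢ/dt = (Cᵢ₋₁ − Cᵢ)/τᵢ with τᵢ = Vᵢ/Q.
τ₁ = 875/36.2 = 24.171 min; τ₂ = 395/36.2 = 10.912 min.
Solving the cascade with C₁(0)=C₂(0)=0 gives C₂(t) = C_in[1 − (τ₁ e^(−t/τ₁) − τ₂ e^(−t/τ₂))/(τ₁ − τ₂)].
At t = 48.2: e^(−t/τ₁) = 0.13614, e^(−t/τ₂) = 0.012067.
C₂ = 3.41·[1 − (24.171·0.13614 − 10.912·0.012067)/(13.260)] = 3.41·0.76177 = 2.5976 mol/L.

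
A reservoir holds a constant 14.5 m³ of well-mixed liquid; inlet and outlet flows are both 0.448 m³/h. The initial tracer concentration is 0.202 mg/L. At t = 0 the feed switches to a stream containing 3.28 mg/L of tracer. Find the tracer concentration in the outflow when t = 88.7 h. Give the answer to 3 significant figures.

Mass balance on the solute (V constant): V dC/dt = Q(C_in − C).
Rewrite as dC/dt + C/τ = C_in/τ, τ = V/Q = 32.366 h.
C approaches C_in exponentially: C(t) = C_in + (C₀ − C_in) e^(−t/τ).
C(88.7) = 3.28 + (0.202 − 3.28)·e^(−88.7/32.366) = 3.28 + (-3.0780)·0.064537 = 3.0814 mg/L.

3.08 mg/L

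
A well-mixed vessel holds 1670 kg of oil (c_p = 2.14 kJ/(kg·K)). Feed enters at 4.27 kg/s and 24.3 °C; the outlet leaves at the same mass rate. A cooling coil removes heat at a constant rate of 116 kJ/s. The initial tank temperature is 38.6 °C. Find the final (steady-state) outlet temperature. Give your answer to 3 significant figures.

M c_p dT/dt = ṁ c_p (T_in − T) − Q̇.
At steady state dT/dt = 0 ⇒ T_ss = T_in − Q̇/(ṁ c_p) = 24.3 − 116/(4.27·2.14) = 11.605 °C.

11.6 °C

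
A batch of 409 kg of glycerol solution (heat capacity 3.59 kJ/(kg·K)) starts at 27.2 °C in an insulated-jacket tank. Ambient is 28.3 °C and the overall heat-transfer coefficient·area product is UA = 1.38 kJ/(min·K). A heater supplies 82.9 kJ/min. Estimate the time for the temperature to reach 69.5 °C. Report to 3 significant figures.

M c_p dT/dt = −UA(T − T_amb) + Q̇.
τ = M c_p/UA = 1064.0 min; T_ss = T_amb + Q̇/UA = 28.3 + 82.9/1.38 = 88.372 °C.
T(t) = T_ss + (T₀ − T_ss)e^(−t/τ); set T = 69.5:
t = −τ ln[(T − T_ss)/(T₀ − T_ss)] = −1064.0 · ln(0.30851) = 1251.2 min.

1250 min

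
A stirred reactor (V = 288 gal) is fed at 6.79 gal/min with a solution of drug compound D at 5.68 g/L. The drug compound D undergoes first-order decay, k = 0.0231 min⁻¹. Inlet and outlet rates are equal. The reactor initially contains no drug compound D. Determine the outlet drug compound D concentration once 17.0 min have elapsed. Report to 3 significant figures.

1.57 g/L

Accumulation = in − out − consumed: V dC/dt = Q C_in − Q C − k V C.
dC/dt = (Q/V) C_in − (Q/V + k) C; effective rate a = Q/V + k = 0.023576 + 0.0231 = 0.046676 min⁻¹.
C_ss = Q C_in/(Q + kV) = 2.8690 g/L; C(t) = C_ss + (C₀ − C_ss) e^(−a t).
C(17.0) = 2.8690 + (-2.8690)·e^(−0.046676·17.0) = 2.8690 + (-2.8690)·0.45226 = 1.5715 g/L.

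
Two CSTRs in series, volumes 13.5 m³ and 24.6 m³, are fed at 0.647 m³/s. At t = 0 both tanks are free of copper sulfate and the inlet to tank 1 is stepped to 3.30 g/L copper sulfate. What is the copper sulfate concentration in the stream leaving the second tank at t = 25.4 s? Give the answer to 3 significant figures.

Time constants: τᵢ = Vᵢ/Q for each well-mixed tank.
τ₁ = 13.5/0.647 = 20.866 s; τ₂ = 24.6/0.647 = 38.022 s.
Tank 1: C₁ = C_in(1 − e^(−t/τ₁)). Tank 2 (τ₁ ≠ τ₂): C₂ = C_in[1 − (τ₁ e^(−t/τ₁) − τ₂ e^(−t/τ₂))/(τ₁ − τ₂)].
At t = 25.4: e^(−t/τ₁) = 0.29602, e^(−t/τ₂) = 0.51271.
C₂ = 3.30·[1 − (20.866·0.29602 − 38.022·0.51271)/(-17.156)] = 3.30·0.22375 = 0.73836 g/L.

0.738 g/L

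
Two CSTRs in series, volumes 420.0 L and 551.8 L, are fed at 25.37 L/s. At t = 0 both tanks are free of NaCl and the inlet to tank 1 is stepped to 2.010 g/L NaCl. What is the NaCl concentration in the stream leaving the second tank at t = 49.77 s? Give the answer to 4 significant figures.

Time constants: τᵢ = Vᵢ/Q for each well-mixed tank.
τ₁ = 420.0/25.37 = 16.5550 s; τ₂ = 551.8/25.37 = 21.7501 s.
Tank 1: C₁ = C_in(1 − e^(−t/τ₁)). Tank 2 (τ₁ ≠ τ₂): C₂ = C_in[1 − (τ₁ e^(−t/τ₁) − τ₂ e^(−t/τ₂))/(τ₁ − τ₂)].
At t = 49.77: e^(−t/τ₁) = 0.0494722, e^(−t/τ₂) = 0.101442.
C₂ = 2.010·[1 − (16.5550·0.0494722 − 21.7501·0.101442)/(-5.19511)] = 2.010·0.732947 = 1.47322 g/L.

1.473 g/L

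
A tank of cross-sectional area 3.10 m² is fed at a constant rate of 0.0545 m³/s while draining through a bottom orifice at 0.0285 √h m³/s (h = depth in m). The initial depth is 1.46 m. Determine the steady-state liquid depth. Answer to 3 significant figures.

A dh/dt = Q_in − 0.0285 √h. Steady state requires inflow = outflow:
Q_in = 0.0285 √h_ss ⇒ √h_ss = 0.0545/0.0285 = 1.9123.
h_ss = 1.9123² = 3.6568 m. (Since h₀ = 1.46 m < h_ss, the level will rise toward this value.)

3.66 m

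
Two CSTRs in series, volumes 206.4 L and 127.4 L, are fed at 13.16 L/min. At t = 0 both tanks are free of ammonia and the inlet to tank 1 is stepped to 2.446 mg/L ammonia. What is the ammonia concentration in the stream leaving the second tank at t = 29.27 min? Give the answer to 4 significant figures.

1.649 mg/L

Species balance on tank i: dCᵢ/dt = (Cᵢ₋₁ − Cᵢ)/τᵢ with τᵢ = Vᵢ/Q.
τ₁ = 206.4/13.16 = 15.6839 min; τ₂ = 127.4/13.16 = 9.68085 min.
Solving the cascade with C₁(0)=C₂(0)=0 gives C₂(t) = C_in[1 − (τ₁ e^(−t/τ₁) − τ₂ e^(−t/τ₂))/(τ₁ − τ₂)].
At t = 29.27: e^(−t/τ₁) = 0.154703, e^(−t/τ₂) = 0.0486310.
C₂ = 2.446·[1 − (15.6839·0.154703 − 9.68085·0.0486310)/(6.00304)] = 2.446·0.674238 = 1.64919 mg/L.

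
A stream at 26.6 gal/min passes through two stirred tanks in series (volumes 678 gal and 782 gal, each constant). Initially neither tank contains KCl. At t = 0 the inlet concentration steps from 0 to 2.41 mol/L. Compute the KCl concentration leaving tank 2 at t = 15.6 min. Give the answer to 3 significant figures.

0.270 mol/L

Each tank obeys Vᵢ dCᵢ/dt = Q(Cᵢ₋₁ − Cᵢ), so τᵢ = Vᵢ/Q.
τ₁ = 678/26.6 = 25.489 min; τ₂ = 782/26.6 = 29.398 min.
Solving the cascade with C₁(0)=C₂(0)=0 gives C₂(t) = C_in[1 − (τ₁ e^(−t/τ₁) − τ₂ e^(−t/τ₂))/(τ₁ − τ₂)].
At t = 15.6: e^(−t/τ₁) = 0.54225, e^(−t/τ₂) = 0.58823.
C₂ = 2.41·[1 − (25.489·0.54225 − 29.398·0.58823)/(-3.9098)] = 2.41·0.11200 = 0.26992 mol/L.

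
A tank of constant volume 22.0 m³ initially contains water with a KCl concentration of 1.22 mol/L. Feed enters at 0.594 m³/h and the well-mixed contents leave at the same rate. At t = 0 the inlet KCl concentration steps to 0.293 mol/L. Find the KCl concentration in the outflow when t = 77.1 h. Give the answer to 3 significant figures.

Accumulation = in − out for the solute gives V dC/dt = Q(C_in − C).
Rewrite as dC/dt + C/τ = C_in/τ, τ = V/Q = 37.037 h.
Integrating: C(t) = C_in + (C₀ − C_in) e^(−t/τ).
C(77.1) = 0.293 + (1.22 − 0.293)·e^(−77.1/37.037) = 0.293 + (0.92700)·0.12472 = 0.40861 mol/L.

0.409 mol/L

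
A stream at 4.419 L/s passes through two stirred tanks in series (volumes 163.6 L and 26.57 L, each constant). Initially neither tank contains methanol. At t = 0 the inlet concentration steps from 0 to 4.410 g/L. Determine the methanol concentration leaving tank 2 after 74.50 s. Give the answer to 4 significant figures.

3.706 g/L

Time constants: τᵢ = Vᵢ/Q for each well-mixed tank.
τ₁ = 163.6/4.419 = 37.0220 s; τ₂ = 26.57/4.419 = 6.01267 s.
Solving the cascade with C₁(0)=C₂(0)=0 gives C₂(t) = C_in[1 − (τ₁ e^(−t/τ₁) − τ₂ e^(−t/τ₂))/(τ₁ − τ₂)].
At t = 74.50: e^(−t/τ₁) = 0.133678, e^(−t/τ₂) = 4.15792e-06.
C₂ = 4.410·[1 − (37.0220·0.133678 − 6.01267·4.15792e-06)/(31.0093)] = 4.410·0.840402 = 3.70617 g/L.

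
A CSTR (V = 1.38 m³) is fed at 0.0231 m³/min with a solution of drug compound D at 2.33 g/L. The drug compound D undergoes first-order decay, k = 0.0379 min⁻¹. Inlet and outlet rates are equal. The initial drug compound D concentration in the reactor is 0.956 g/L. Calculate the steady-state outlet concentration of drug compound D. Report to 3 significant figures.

Accumulation = in − out − consumed: V dC/dt = Q C_in − Q C − k V C.
Steady state (dC/dt = 0): C_ss = Q C_in/(Q + kV) = C_in/(1 + kV/Q).
C_ss = 0.0231·2.33/(0.0231 + 0.0379·1.38) = 0.053823/0.075402 = 0.71381 g/L.

0.714 g/L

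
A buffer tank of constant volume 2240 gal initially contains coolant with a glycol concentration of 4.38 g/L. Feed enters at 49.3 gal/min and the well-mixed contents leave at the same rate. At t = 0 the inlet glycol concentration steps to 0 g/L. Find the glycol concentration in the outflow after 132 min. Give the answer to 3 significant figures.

Unsteady species balance (constant V, well mixed): V dC/dt = Q(C_in − C).
Rewrite as dC/dt + C/τ = C_in/τ, τ = V/Q = 45.436 min.
C approaches C_in exponentially: C(t) = C_in + (C₀ − C_in) e^(−t/τ).
C(132) = 0 + (4.38 − 0)·e^(−132/45.436) = 0 + (4.3800)·0.054739 = 0.23976 g/L.

0.240 g/L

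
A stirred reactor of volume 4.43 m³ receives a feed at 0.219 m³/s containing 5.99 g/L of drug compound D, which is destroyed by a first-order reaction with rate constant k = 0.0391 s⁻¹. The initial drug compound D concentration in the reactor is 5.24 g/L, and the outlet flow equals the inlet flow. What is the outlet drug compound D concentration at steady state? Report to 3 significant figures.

3.34 g/L

Accumulation = in − out − consumed: V dC/dt = Q C_in − Q C − k V C.
Steady state (dC/dt = 0): C_ss = Q C_in/(Q + kV) = C_in/(1 + kV/Q).
C_ss = 0.219·5.99/(0.219 + 0.0391·4.43) = 1.3118/0.39221 = 3.3446 g/L.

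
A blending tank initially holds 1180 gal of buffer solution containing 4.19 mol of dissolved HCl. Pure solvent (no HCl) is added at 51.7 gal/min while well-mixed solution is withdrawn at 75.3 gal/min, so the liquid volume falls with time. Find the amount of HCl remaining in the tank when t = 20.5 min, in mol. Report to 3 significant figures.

0.778 mol

Let m(t) be the amount of HCl. Volume: V(t) = V₀ + (Q_in − Q_out) t = 1180 − 23.600 t; V(20.5) = 696.20 gal.
No HCl enters, so dm/dt = −Q_out · (m/V).
dm/m = −Q_out dt/(V₀ − 23.600 t); integrating gives ln(m/m₀) = −(Q_out/(Q_in−Q_out)) ln(V/V₀).
m = m₀ (V₀/V)^(Q_out/(Q_in−Q_out)) = 4.19 × (1180/696.20)^(-3.1907) = 0.77817 mol.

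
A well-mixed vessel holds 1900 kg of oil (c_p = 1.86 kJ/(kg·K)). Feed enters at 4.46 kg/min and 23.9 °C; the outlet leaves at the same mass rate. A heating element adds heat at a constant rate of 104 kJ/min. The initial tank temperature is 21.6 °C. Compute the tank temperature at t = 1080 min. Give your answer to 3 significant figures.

Energy balance: M c_p dT/dt = ṁ c_p (T_in − T) + 104.
τ = M/ṁ = 426.01 min; T_ss = T_in + Q̇/(ṁ c_p) = 23.9 + 104/(4.46·1.86) = 36.437 °C.
T approaches T_ss exponentially: T(t) = T_ss + (T₀ − T_ss) e^(−t/τ).
T(1080) = 36.437 + (-14.837)·e^(−1080/426.01) = 36.437 + (-14.837)·0.079249 = 35.261 °C.

35.3 °C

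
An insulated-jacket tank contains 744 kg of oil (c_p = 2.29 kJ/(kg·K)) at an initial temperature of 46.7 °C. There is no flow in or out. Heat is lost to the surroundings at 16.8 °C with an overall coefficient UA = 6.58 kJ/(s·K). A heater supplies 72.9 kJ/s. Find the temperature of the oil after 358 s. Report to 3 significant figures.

32.6 °C

Lumped-capacitance energy balance: M c_p dT/dt = UA(T_amb − T) + Q̇.
dT/dt = (T_ss − T)/τ with T_ss = T_amb + Q̇/UA = 16.8 + 72.9/6.58 = 27.879 °C, τ = M c_p/UA = 744·2.29/6.58 = 258.93 s.
This is linear first-order; T(t) = T_ss + (T₀ − T_ss) e^(−t/τ).
T(358) = 27.879 + (18.821)·0.25092 = 32.602 °C.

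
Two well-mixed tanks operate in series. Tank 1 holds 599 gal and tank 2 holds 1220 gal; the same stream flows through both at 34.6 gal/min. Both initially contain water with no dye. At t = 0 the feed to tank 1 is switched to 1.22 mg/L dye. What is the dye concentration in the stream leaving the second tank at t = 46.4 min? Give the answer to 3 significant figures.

Species balance on tank i: dCᵢ/dt = (Cᵢ₋₁ − Cᵢ)/τᵢ with τᵢ = Vᵢ/Q.
τ₁ = 599/34.6 = 17.312 min; τ₂ = 1220/34.6 = 35.260 min.
Tank 1: C₁ = C_in(1 − e^(−t/τ₁)). Tank 2 (τ₁ ≠ τ₂): C₂ = C_in[1 − (τ₁ e^(−t/τ₁) − τ₂ e^(−t/τ₂))/(τ₁ − τ₂)].
At t = 46.4: e^(−t/τ₁) = 0.068549, e^(−t/τ₂) = 0.26822.
C₂ = 1.22·[1 − (17.312·0.068549 − 35.260·0.26822)/(-17.948)] = 1.22·0.53918 = 0.65779 mg/L.

0.658 mg/L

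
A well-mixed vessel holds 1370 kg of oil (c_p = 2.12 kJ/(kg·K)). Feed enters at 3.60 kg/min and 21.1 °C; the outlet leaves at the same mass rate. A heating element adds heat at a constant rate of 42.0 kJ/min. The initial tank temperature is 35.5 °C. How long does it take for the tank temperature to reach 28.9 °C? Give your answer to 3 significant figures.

515 min

M c_p dT/dt = ṁ c_p (T_in − T) + Q̇.
τ = M/ṁ = 380.56 min; T_ss = T_in + Q̇/(ṁ c_p) = 26.603 °C.
T(t) = T_ss + (T₀ − T_ss) e^(−t/τ). Set T = 28.9:
e^(−t/τ) = (28.9 − 26.603)/(35.5 − 26.603) = 0.25816
t = −380.56 · ln(0.25816) = 515.33 min.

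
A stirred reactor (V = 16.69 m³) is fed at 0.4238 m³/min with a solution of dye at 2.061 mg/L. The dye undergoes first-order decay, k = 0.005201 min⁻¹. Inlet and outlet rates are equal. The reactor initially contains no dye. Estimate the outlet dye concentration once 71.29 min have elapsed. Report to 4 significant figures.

Accumulation = in − out − consumed: V dC/dt = Q C_in − Q C − k V C.
This is linear with rate a = Q/V + k = 0.0305935 min⁻¹.
C_ss = Q C_in/(Q + kV) = 1.71062 mg/L; C(t) = C_ss + (C₀ − C_ss) e^(−a t).
C(71.29) = 1.71062 + (-1.71062)·e^(−0.0305935·71.29) = 1.71062 + (-1.71062)·0.112928 = 1.51745 mg/L.

1.517 mg/L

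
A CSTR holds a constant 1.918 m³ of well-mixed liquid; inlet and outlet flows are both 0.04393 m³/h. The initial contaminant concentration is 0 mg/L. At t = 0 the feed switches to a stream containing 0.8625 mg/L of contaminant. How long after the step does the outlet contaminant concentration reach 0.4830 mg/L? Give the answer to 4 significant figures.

Species balance on the tank: V dC/dt = Q(C_in − C), so τ = V/Q = 43.6604 h.
C(t) = C_in + (C₀ − C_in) e^(−t/τ). Set C = 0.4830 and solve for t:
e^(−t/τ) = (C − C_in)/(C₀ − C_in) = (0.4830 − 0.8625)/(0 − 0.8625) = 0.440000
t = −τ ln(…) = 43.6604 × 0.820981 = 35.8443 h.

35.84 h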